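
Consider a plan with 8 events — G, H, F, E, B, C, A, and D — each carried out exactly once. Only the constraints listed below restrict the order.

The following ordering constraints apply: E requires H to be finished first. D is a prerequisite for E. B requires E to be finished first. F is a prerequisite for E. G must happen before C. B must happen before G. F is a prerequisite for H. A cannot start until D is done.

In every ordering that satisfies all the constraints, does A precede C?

No chain of constraints connects A to C in either direction.
A valid ordering placing C before A exists, so the answer is no.

No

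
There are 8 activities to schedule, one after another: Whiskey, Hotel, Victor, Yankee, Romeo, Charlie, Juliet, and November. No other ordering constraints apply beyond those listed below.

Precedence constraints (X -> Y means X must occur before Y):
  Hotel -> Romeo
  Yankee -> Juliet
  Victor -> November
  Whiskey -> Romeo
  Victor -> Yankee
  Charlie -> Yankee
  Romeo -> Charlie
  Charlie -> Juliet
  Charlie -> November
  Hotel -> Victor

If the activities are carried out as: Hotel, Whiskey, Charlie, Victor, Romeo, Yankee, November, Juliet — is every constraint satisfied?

No

In the proposed order, Charlie appears before Romeo.
Since Romeo is required before Charlie, the ordering is invalid.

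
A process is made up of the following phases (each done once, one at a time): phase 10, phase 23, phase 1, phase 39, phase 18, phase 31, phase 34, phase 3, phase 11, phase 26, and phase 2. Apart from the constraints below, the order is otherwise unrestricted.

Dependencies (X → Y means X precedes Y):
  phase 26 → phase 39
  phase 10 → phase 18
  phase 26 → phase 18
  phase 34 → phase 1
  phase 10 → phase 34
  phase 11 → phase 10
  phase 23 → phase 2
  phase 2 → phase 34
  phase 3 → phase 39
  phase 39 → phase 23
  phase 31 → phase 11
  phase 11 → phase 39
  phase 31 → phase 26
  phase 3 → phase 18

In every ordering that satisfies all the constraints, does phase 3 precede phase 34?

Tracing the constraints gives a chain: phase 3 → phase 39 → phase 23 → phase 2 → phase 34.
Hence phase 3 necessarily comes before phase 34.

Yes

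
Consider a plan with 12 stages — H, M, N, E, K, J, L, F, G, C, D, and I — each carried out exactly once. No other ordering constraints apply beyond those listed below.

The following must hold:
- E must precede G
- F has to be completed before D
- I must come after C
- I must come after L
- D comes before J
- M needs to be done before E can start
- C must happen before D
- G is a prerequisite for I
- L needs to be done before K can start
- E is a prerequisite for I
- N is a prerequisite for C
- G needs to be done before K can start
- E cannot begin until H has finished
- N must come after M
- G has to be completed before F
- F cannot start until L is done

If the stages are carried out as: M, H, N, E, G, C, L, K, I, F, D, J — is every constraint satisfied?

Checking each listed constraint against this order: for instance, G is in position 5 and F in position 10, so that constraint holds — and the remaining constraints check out the same way.

Yes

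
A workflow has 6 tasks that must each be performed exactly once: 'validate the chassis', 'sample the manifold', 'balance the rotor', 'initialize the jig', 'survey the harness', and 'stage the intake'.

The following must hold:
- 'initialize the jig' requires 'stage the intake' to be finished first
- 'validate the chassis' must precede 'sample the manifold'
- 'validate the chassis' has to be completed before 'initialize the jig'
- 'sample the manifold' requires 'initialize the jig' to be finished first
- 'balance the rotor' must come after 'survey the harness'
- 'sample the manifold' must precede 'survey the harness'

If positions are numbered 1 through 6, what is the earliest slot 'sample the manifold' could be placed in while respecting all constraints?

Working backwards through the constraints from 'sample the manifold', its full set of required predecessors is 'validate the chassis', 'initialize the jig', 'stage the intake' — 3 of them.
So at minimum 3 tasks come before 'sample the manifold', putting 'sample the manifold' no earlier than position 4. That position is achievable by scheduling exactly those predecessors first.

4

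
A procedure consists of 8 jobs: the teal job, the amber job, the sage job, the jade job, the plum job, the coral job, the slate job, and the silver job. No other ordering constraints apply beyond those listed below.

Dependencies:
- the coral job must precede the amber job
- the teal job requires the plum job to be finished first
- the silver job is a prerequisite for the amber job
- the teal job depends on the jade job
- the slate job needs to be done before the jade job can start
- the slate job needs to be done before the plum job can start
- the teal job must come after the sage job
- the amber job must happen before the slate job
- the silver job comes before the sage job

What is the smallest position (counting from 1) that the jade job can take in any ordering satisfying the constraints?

The jobs that are forced before the jade job, directly or transitively, are the amber job, the coral job, the slate job, the silver job. That's 4 jobs.
So at minimum 4 jobs come before the jade job, putting the jade job no earlier than position 5. That position is achievable by scheduling exactly those predecessors first.

5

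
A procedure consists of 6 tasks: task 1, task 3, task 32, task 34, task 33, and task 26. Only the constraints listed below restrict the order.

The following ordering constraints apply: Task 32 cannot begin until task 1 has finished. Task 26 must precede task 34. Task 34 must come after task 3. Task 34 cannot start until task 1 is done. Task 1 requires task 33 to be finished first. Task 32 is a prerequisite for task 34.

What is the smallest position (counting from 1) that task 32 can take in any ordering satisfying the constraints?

3

The tasks that are forced before task 32, directly or transitively, are task 1, task 33. That's 2 tasks.
With 2 mandatory predecessors, the earliest task 32 can sit is position 2+1 = 3, and placing just those 2 first achieves it.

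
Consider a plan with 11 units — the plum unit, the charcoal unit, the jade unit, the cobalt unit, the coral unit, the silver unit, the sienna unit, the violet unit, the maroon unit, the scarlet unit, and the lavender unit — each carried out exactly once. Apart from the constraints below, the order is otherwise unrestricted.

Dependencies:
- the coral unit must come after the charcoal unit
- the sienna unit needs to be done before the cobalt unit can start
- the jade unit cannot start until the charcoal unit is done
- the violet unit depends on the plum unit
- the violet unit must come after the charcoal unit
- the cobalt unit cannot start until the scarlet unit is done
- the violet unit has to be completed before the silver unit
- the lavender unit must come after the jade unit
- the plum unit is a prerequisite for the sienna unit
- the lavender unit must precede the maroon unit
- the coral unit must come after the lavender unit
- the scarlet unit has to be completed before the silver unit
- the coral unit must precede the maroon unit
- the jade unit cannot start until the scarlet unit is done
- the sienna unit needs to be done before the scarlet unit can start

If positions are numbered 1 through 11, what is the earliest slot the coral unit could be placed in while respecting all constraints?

7

Every unit that must precede the coral unit has to come before it. Tracing all chains that end at the coral unit, those units are: the plum unit, the charcoal unit, the jade unit, the sienna unit, the scarlet unit, the lavender unit — 6 in total.
With 6 mandatory predecessors, the earliest the coral unit can sit is position 6+1 = 7, and placing just those 6 first achieves it.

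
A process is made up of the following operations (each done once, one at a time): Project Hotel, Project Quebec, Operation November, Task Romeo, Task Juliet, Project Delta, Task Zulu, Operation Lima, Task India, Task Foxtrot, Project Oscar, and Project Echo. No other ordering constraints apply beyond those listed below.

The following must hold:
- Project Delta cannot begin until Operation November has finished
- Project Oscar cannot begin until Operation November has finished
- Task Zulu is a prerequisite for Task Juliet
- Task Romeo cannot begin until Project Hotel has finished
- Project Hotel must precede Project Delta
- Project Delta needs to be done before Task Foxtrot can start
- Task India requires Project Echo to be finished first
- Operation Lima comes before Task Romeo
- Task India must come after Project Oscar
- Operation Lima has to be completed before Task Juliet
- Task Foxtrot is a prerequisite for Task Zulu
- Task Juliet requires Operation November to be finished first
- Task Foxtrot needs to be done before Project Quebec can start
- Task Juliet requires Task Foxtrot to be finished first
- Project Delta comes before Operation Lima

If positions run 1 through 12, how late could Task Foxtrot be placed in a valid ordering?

9

Following every chain forward from Task Foxtrot, the operations that must come later are Project Quebec, Task Juliet, Task Zulu — 3 of them.
So at least 3 operations follow Task Foxtrot, putting Task Foxtrot no later than position 9. That position is achievable by scheduling everything else first.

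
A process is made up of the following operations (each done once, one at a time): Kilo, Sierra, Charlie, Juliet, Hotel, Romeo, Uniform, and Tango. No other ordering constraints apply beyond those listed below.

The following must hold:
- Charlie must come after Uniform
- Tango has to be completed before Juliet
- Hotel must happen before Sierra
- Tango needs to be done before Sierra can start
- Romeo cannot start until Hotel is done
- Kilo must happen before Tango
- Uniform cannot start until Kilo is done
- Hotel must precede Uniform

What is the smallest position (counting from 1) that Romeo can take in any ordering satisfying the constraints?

The only operation forced before Romeo (directly or transitively) is Hotel.
So at minimum 1 operation comes before Romeo, putting Romeo no earlier than position 2. That position is achievable by scheduling exactly that predecessor first.

2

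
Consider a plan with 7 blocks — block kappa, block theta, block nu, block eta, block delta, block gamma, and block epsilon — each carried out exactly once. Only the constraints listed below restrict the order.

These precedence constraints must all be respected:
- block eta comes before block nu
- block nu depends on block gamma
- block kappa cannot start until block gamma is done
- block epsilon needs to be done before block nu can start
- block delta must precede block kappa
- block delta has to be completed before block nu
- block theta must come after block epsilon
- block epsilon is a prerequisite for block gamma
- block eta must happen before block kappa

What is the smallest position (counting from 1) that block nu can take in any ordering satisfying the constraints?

Every block that must precede block nu has to come before it. Tracing all chains that end at block nu, those blocks are: block eta, block delta, block gamma, block epsilon — 4 in total.
So at minimum 4 blocks come before block nu, putting block nu no earlier than position 5. That position is achievable by scheduling exactly those predecessors first.

5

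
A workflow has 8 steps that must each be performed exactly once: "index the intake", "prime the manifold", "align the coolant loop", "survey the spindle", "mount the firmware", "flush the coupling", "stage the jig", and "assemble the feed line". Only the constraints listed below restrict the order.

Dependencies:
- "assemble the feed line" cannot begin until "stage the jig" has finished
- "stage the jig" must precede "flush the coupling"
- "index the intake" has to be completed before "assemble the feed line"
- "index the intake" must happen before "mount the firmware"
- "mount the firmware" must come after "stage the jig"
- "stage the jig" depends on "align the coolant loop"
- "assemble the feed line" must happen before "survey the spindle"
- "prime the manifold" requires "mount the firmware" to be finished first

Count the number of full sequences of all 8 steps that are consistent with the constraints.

The steps with no prerequisites are "index the intake", "align the coolant loop"; any of them can be placed first.
Counting all ways to extend the partial order to a total order gives 96.

96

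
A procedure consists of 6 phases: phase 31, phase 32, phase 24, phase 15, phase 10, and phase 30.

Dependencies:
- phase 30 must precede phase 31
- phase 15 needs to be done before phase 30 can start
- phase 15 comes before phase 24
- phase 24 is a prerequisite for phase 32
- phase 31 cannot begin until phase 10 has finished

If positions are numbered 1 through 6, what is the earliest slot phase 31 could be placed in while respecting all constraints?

4

The phases that are forced before phase 31, directly or transitively, are phase 15, phase 10, phase 30. That's 3 phases.
With 3 mandatory predecessors, the earliest phase 31 can sit is position 3+1 = 4, and placing just those 3 first achieves it.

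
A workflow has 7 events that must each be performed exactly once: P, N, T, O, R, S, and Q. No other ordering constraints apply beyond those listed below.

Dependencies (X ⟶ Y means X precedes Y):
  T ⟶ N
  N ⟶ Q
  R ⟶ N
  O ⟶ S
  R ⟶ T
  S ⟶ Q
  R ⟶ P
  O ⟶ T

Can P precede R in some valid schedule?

No

Following R → P, R must precede P in every valid ordering.
So no valid ordering can have P before R.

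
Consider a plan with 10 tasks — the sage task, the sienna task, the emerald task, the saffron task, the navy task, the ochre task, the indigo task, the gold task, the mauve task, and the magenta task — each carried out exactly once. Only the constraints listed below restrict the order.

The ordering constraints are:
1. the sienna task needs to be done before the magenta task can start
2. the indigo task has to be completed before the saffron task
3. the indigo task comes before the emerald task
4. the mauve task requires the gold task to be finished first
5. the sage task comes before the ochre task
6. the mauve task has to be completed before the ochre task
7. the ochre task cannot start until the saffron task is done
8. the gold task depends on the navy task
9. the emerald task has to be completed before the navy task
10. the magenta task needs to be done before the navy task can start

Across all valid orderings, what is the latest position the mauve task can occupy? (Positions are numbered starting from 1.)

The only task forced after the mauve task (directly or by a chain) is the ochre task.
With 1 mandatory successor out of 10 tasks total, the latest slot for the mauve task is 10−1 = 9, and it's reachable by doing all non-successors before the mauve task.

9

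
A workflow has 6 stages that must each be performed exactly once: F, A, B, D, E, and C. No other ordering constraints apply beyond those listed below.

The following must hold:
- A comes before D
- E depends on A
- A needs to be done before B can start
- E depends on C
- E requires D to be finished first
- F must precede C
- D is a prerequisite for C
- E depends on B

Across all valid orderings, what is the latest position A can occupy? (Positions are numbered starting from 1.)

The stages that are forced after A, directly or by a chain of constraints, are B, D, E, C. That's 4 stages.
With 4 mandatory successors out of 6 stages total, the latest slot for A is 6−4 = 2, and it's reachable by doing all non-successors before A.

2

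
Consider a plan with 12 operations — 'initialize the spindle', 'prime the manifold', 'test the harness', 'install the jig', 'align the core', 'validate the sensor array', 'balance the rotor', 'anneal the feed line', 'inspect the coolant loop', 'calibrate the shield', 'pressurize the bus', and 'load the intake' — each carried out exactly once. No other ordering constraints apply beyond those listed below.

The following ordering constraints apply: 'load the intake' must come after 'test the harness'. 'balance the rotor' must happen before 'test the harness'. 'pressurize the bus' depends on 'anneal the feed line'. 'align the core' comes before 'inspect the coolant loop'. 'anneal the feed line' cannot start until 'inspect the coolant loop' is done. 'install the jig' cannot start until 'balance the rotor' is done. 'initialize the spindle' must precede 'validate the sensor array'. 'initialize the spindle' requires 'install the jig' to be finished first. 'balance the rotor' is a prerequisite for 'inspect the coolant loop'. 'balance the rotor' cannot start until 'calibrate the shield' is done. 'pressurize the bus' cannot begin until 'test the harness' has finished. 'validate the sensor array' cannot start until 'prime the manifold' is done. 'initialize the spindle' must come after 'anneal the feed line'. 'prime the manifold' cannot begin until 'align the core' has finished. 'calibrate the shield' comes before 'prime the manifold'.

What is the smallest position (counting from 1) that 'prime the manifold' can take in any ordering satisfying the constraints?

3

Working backwards through the constraints from 'prime the manifold', its full set of required predecessors is 'align the core', 'calibrate the shield' — 2 of them.
So at minimum 2 operations come before 'prime the manifold', putting 'prime the manifold' no earlier than position 3. That position is achievable by scheduling exactly those predecessors first.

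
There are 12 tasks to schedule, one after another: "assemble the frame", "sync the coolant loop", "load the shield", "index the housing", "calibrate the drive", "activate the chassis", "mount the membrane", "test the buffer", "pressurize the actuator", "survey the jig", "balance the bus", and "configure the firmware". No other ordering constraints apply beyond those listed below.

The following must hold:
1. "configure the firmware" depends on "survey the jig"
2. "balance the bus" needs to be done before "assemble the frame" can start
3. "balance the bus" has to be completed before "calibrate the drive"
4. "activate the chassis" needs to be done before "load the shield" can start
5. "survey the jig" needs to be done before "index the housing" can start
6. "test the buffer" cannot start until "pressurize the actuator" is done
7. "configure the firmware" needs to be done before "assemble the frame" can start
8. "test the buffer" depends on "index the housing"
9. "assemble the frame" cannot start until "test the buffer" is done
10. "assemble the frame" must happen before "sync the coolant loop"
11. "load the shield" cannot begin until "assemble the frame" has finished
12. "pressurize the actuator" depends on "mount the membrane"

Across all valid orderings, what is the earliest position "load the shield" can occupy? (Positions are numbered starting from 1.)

10

Every task that must precede "load the shield" has to come before it. Tracing all chains that end at "load the shield", those tasks are: "assemble the frame", "index the housing", "activate the chassis", "mount the membrane", "test the buffer", "pressurize the actuator", "survey the jig", "balance the bus", "configure the firmware" — 9 in total.
So at minimum 9 tasks come before "load the shield", putting "load the shield" no earlier than position 10. That position is achievable by scheduling exactly those predecessors first.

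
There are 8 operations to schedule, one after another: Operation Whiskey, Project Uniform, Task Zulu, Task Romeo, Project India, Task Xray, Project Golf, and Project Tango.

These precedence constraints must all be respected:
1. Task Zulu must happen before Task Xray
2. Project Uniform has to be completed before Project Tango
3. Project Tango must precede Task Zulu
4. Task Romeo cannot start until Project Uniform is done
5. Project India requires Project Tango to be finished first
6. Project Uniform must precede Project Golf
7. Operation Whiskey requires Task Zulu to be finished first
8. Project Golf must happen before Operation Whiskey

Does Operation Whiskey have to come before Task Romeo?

Nothing in the constraints links Operation Whiskey and Task Romeo; they are unordered relative to each other.
There exist valid orderings with Task Romeo before Operation Whiskey, so Operation Whiskey is not required to come first.

No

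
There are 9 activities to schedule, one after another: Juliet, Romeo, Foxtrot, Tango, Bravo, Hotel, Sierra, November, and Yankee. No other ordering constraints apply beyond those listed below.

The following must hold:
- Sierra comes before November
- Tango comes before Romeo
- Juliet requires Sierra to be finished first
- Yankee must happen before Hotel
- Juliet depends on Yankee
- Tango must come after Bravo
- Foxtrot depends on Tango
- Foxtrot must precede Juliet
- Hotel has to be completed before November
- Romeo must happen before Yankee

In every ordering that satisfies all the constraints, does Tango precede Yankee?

Yes

Tracing the constraints gives a chain: Tango → Romeo → Yankee.
That forces Tango before Yankee in every valid schedule.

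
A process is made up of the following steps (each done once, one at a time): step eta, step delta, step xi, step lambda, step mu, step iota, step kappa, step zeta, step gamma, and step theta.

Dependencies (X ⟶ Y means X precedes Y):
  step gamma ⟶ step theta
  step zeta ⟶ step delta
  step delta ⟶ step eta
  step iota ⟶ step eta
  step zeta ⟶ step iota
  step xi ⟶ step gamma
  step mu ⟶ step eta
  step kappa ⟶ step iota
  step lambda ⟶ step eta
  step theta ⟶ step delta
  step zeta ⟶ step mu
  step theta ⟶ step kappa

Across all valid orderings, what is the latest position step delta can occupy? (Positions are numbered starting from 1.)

9

The only step forced after step delta (directly or by a chain) is step eta.
With 1 mandatory successor out of 10 steps total, the latest slot for step delta is 10−1 = 9, and it's reachable by doing all non-successors before step delta.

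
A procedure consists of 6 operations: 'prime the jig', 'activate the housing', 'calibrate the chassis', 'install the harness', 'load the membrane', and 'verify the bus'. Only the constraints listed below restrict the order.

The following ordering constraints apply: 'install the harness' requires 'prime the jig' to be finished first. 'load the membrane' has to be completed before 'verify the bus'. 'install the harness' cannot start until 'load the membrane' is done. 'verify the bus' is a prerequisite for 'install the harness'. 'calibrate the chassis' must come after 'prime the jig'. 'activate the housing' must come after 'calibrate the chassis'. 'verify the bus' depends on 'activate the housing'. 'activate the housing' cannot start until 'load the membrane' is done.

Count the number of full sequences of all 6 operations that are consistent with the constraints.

3

The operations with no prerequisites are 'prime the jig', 'load the membrane'; any of them can be placed first.
Counting all ways to extend the partial order to a total order gives 3.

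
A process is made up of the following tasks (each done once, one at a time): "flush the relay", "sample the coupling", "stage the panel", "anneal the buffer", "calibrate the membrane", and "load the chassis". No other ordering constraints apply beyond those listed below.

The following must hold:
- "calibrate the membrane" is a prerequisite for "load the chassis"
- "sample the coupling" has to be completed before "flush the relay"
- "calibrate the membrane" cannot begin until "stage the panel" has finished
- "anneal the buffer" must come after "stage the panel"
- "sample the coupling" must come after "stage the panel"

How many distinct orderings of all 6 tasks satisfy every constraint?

30

Only "stage the panel" has no prerequisites, so it must go first.
Enumerating by repeatedly choosing an available task (one whose prerequisites are all placed) gives 30 distinct complete orderings.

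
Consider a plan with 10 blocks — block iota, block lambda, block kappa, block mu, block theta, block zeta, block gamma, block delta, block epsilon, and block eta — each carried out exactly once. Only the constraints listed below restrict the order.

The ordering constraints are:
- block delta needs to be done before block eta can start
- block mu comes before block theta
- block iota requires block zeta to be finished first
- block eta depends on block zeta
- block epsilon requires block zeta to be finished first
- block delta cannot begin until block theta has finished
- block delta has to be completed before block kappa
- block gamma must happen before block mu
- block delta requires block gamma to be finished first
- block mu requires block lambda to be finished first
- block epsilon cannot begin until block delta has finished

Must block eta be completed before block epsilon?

No

No chain of constraints connects block eta to block epsilon in either direction.
There exist valid orderings with block epsilon before block eta, so block eta is not required to come first.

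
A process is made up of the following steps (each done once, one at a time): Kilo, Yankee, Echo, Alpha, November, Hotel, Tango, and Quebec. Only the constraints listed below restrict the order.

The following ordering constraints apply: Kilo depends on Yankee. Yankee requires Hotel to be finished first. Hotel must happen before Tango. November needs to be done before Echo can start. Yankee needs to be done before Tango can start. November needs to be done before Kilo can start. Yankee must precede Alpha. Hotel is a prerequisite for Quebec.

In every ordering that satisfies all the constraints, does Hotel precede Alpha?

Yes

Tracing the constraints gives a chain: Hotel → Yankee → Alpha.
Hence Hotel necessarily comes before Alpha.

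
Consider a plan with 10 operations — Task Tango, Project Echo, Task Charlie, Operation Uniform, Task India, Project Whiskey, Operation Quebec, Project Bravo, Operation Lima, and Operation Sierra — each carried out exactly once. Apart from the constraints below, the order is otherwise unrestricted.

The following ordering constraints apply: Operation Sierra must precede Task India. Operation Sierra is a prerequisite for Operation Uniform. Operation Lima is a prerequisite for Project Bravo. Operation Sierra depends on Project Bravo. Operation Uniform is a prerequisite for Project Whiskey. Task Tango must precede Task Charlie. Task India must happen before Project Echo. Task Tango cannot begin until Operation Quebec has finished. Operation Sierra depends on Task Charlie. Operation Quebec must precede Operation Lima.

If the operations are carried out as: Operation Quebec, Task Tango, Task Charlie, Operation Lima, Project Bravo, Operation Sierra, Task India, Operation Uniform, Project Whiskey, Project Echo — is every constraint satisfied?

Yes

Checking each listed constraint against this order: for instance, Task Charlie is in position 3 and Operation Sierra in position 6, so that constraint holds — and the remaining constraints check out the same way.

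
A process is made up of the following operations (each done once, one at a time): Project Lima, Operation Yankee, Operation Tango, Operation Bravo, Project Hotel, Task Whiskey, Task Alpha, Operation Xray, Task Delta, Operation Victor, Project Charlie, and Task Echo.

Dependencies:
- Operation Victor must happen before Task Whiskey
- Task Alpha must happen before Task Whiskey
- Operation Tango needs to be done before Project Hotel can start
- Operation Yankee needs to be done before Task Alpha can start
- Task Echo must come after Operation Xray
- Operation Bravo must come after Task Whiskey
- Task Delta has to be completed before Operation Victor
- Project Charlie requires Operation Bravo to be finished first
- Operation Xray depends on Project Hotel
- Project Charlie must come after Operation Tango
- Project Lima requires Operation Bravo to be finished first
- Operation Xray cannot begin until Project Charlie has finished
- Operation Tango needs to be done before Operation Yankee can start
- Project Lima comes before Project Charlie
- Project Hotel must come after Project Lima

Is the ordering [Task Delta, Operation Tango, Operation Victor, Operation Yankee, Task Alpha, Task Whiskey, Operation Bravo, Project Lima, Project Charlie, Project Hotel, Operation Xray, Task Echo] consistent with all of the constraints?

Yes

Every stated constraint is respected: Operation Tango sits at position 2, ahead of Project Hotel at position 10, and each of the other listed pairs likewise has the predecessor earlier in the sequence.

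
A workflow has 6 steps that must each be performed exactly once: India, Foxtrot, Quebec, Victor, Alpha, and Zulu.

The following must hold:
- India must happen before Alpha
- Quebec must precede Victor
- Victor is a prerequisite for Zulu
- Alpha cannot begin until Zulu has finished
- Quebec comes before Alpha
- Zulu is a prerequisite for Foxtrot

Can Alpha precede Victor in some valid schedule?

No

Following Victor → Zulu → Alpha, Victor must precede Alpha in every valid ordering.
Hence Alpha can never be scheduled before Victor.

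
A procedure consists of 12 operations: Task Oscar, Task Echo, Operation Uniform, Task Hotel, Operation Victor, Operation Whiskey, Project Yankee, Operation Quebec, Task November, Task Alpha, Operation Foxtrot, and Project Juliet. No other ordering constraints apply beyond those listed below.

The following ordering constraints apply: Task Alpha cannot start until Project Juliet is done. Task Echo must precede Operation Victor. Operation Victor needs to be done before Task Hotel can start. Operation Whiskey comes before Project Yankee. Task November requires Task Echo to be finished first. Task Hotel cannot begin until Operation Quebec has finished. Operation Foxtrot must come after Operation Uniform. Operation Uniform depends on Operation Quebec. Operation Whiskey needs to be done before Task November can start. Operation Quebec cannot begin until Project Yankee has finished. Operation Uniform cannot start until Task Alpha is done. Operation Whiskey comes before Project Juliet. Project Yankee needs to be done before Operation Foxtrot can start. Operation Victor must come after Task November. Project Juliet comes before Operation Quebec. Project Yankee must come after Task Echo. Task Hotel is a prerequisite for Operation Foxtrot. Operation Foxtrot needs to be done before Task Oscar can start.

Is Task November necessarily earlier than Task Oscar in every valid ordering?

Yes

Chaining the stated constraints: Task November → Operation Victor → Task Hotel → Operation Foxtrot → Task Oscar.
Hence Task November necessarily comes before Task Oscar.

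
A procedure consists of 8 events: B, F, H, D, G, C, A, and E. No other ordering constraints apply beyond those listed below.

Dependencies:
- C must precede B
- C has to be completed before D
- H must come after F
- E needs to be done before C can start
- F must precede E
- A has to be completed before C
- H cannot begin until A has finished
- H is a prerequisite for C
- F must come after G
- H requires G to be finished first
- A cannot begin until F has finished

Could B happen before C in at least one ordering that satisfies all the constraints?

There is a dependency chain C → B, so B always comes after C.
Hence B can never be scheduled before C.

No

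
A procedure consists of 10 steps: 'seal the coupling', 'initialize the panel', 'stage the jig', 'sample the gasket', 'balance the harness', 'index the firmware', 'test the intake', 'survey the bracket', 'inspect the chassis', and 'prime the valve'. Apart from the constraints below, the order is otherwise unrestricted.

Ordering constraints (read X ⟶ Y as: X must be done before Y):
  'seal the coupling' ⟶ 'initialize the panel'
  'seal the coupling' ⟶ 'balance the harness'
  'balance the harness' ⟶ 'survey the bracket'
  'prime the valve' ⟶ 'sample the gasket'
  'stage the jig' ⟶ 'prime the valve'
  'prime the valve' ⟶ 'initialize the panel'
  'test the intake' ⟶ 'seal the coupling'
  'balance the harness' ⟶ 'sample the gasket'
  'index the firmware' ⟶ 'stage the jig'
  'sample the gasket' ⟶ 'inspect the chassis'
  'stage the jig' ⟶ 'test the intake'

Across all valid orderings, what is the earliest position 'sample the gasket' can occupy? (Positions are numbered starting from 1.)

Working backwards through the constraints from 'sample the gasket', its full set of required predecessors is 'seal the coupling', 'stage the jig', 'balance the harness', 'index the firmware', 'test the intake', 'prime the valve' — 6 of them.
With 6 mandatory predecessors, the earliest 'sample the gasket' can sit is position 6+1 = 7, and placing just those 6 first achieves it.

7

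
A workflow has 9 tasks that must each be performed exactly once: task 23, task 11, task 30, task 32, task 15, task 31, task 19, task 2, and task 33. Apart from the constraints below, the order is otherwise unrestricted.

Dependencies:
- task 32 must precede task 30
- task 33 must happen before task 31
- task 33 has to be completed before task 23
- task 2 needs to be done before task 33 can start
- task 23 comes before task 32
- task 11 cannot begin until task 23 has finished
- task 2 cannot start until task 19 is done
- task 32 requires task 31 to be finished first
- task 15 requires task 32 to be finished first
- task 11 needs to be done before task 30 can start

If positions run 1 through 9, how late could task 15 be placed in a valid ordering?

9

No constraint forces any task after task 15, so it can be placed last, in position 9.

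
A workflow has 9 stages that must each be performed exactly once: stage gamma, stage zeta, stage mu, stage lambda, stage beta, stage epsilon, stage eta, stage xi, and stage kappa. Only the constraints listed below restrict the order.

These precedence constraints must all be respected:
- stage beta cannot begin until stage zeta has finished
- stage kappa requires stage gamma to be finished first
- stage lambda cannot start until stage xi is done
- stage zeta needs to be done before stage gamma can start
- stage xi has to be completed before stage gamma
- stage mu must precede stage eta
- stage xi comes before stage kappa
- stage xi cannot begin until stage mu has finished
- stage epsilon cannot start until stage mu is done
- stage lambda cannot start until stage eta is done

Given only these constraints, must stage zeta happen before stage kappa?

Chaining the stated constraints: stage zeta → stage gamma → stage kappa.
That forces stage zeta before stage kappa in every valid schedule.

Yes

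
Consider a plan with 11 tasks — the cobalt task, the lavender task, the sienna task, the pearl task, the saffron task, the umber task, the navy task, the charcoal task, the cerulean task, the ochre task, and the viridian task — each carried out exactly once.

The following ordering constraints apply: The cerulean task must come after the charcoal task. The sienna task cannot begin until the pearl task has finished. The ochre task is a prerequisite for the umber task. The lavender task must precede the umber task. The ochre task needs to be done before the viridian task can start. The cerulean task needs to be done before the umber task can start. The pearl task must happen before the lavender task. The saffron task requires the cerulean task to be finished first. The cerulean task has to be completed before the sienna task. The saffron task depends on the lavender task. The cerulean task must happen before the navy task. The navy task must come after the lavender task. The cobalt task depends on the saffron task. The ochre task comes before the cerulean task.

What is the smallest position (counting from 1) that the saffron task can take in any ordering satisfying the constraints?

Every task that must precede the saffron task has to come before it. Tracing all chains that end at the saffron task, those tasks are: the lavender task, the pearl task, the charcoal task, the cerulean task, the ochre task — 5 in total.
So at minimum 5 tasks come before the saffron task, putting the saffron task no earlier than position 6. That position is achievable by scheduling exactly those predecessors first.

6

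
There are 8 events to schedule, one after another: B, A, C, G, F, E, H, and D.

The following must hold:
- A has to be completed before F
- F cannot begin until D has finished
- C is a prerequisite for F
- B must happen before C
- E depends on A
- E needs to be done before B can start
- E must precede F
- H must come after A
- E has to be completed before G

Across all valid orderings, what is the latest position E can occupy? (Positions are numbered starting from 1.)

4

The events that are forced after E, directly or by a chain of constraints, are B, C, G, F. That's 4 events.
So at least 4 events follow E, putting E no later than position 4. That position is achievable by scheduling everything else first.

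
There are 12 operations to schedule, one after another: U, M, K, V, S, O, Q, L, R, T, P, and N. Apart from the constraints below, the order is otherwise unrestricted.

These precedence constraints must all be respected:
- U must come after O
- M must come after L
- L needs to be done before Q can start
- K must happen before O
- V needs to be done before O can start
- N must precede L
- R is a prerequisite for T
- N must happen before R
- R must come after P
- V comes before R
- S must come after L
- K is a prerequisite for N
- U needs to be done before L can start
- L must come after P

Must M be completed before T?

Nothing in the constraints links M and T; they are unordered relative to each other.
A valid ordering placing T before M exists, so the answer is no.

No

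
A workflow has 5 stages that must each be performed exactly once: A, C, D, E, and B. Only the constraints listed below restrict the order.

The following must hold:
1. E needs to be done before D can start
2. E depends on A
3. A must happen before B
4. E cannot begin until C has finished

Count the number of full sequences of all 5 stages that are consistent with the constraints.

The stages with no prerequisites are A, C; any of them can be placed first.
Systematically extending each partial ordering one stage at a time and counting, there are 7 complete orderings.

7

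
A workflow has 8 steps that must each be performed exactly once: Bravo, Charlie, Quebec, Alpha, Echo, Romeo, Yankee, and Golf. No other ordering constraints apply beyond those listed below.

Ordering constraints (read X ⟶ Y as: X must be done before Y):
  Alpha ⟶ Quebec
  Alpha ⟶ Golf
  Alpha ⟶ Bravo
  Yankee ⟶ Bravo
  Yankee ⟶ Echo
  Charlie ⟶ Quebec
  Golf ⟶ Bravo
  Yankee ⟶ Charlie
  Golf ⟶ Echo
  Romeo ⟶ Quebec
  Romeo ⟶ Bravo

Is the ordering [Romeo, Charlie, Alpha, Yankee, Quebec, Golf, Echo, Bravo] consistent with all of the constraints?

In the proposed order, Charlie appears before Yankee.
That contradicts the constraint that Yankee must precede Charlie.

No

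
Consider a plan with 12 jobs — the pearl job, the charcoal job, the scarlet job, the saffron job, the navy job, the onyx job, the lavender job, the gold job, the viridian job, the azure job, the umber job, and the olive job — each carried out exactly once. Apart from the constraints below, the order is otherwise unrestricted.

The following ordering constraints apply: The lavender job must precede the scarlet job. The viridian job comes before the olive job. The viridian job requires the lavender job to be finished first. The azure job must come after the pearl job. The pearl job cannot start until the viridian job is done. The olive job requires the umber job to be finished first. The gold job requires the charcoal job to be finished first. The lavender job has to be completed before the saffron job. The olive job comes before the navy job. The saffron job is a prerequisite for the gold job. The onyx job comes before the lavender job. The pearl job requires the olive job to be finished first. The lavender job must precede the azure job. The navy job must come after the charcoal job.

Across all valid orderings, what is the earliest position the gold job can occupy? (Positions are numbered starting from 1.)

5

Working backwards through the constraints from the gold job, its full set of required predecessors is the charcoal job, the saffron job, the onyx job, the lavender job — 4 of them.
So at minimum 4 jobs come before the gold job, putting the gold job no earlier than position 5. That position is achievable by scheduling exactly those predecessors first.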